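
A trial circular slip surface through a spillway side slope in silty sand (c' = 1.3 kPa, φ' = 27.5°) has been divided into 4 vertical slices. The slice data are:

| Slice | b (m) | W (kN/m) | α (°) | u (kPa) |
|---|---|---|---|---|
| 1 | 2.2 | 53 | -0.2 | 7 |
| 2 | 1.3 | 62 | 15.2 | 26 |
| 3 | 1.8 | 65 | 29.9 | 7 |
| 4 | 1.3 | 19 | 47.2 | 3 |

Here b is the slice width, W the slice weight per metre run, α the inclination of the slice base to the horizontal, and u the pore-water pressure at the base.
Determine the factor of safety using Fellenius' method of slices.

FS = 1.09

Ordinary method of slices: FS = Σ[c'·Δl_i + (W_i cosα_i − u_i·Δl_i)·tanφ'] / Σ W_i sinα_i, with Δl_i = b_i / cosα_i.
Slice 1: Δl = 2.2/cos(-0.2°) = 2.200 m; N'_1 = 53·cos(-0.2°) − 7·2.200 = 37.6; c'Δl = 2.86; W sinα = -0.2
Slice 2: Δl = 1.3/cos15.2° = 1.347 m; N'_2 = 62·cos15.2° − 26·1.347 = 24.8; c'Δl = 1.75; W sinα = 16.3
Slice 3: Δl = 1.8/cos29.9° = 2.076 m; N'_3 = 65·cos29.9° − 7·2.076 = 41.8; c'Δl = 2.70; W sinα = 32.4
Slice 4: Δl = 1.3/cos47.2° = 1.913 m; N'_4 = 19·cos47.2° − 3·1.913 = 7.2; c'Δl = 2.49; W sinα = 13.9
Σc'Δl = 9.8 kN/m; ΣN' = 111.4 kN/m; ΣW sinα = 62.4 kN/m
Resisting = 9.8 + 111.4·tan27.5° = 9.8 + 58.0 = 67.8 kN/m
FS = 67.8 / 62.4 = 1.086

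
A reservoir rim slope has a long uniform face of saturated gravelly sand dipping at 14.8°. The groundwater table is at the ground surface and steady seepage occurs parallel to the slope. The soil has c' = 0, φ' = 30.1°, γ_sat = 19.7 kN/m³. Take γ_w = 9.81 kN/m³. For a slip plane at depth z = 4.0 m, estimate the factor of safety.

With seepage parallel to the slope and the water table at the surface, the effective normal stress on the slip plane uses the buoyant unit weight γ' = γ_sat − γ_w while the driving shear stress uses γ_sat:
FS = [c' + γ' z cos²β tanφ'] / [γ_sat z sinβ cosβ]
(For c' = 0 this reduces to FS = (γ'/γ_sat)·tanφ'/tanβ.)
γ' = 19.7 − 9.81 = 9.89 kN/m³
Numerator = 0.0 + 9.89·4.0·cos²14.8°·tan30.1° = 0.0 + 9.89·4.0·0.9347·0.5797 = 21.436 kPa
Denominator = 19.7·4.0·sin14.8°·cos14.8° = 19.7·4.0·0.2554·0.9668 = 19.461 kPa
FS = 21.436 / 19.461 = 1.101

FS = 1.10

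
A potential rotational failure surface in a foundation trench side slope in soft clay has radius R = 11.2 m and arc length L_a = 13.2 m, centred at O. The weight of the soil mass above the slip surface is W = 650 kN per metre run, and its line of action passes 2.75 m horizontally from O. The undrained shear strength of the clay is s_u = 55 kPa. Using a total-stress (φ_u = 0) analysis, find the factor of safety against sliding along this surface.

FS = 4.55

Taking moments about the centre O, the resisting moment is provided by the undrained shear strength acting along the arc:
M_R = s_u·L_a·R = 55·13.20·11.2 = 8131.2 kN·m/m
M_D = W·d = 650·2.75 = 1787.5 kN·m/m
FS = M_R / M_D = 8131.2 / 1787.5 = 4.549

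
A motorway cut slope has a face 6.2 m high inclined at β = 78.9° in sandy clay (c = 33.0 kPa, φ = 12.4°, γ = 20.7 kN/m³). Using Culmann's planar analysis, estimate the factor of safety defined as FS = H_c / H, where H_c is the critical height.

H_c = (4c/γ) · sinβ cosφ / [1 − cos(β − φ)]
    = (4·33.0/20.7) · sin78.9°·cos12.4° / [1 − cos66.5°]
    = 6.377 · 0.9584 / 0.6013 = 10.16 m
FS = H_c / H = 10.16 / 6.2 = 1.639

FS = 1.64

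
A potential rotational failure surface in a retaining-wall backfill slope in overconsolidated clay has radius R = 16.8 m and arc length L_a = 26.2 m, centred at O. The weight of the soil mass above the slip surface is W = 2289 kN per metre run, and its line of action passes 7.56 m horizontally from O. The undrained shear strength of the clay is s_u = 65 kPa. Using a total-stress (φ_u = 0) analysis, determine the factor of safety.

FS = 1.65

Taking moments about the centre O, the resisting moment is provided by the undrained shear strength acting along the arc:
M_R = s_u·L_a·R = 65·26.20·16.8 = 28610.4 kN·m/m
M_D = W·d = 2289·7.56 = 17304.8 kN·m/m
FS = M_R / M_D = 28610.4 / 17304.8 = 1.653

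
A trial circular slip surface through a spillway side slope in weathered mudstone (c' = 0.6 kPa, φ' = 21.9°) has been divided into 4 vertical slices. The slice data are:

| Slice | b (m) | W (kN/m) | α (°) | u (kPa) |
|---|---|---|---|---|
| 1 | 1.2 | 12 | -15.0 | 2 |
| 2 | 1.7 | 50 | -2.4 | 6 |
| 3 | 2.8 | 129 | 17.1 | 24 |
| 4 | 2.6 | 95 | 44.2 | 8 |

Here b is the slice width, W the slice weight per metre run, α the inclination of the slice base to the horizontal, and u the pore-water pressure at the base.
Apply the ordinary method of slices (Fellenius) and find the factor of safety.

FS = 0.63

Ordinary method of slices: FS = Σ[c'·Δl_i + (W_i cosα_i − u_i·Δl_i)·tanφ'] / Σ W_i sinα_i, with Δl_i = b_i / cosα_i.
Slice 1: Δl = 1.2/cos(-15.0°) = 1.242 m; N'_1 = 12·cos(-15.0°) − 2·1.242 = 9.1; c'Δl = 0.75; W sinα = -3.1
Slice 2: Δl = 1.7/cos(-2.4°) = 1.701 m; N'_2 = 50·cos(-2.4°) − 6·1.701 = 39.7; c'Δl = 1.02; W sinα = -2.1
Slice 3: Δl = 2.8/cos17.1° = 2.930 m; N'_3 = 129·cos17.1° − 24·2.930 = 53.0; c'Δl = 1.76; W sinα = 37.9
Slice 4: Δl = 2.6/cos44.2° = 3.627 m; N'_4 = 95·cos44.2° − 8·3.627 = 39.1; c'Δl = 2.18; W sinα = 66.2
Σc'Δl = 5.7 kN/m; ΣN' = 140.9 kN/m; ΣW sinα = 99.0 kN/m
Resisting = 5.7 + 140.9·tan21.9° = 5.7 + 56.7 = 62.4 kN/m
FS = 62.4 / 99.0 = 0.630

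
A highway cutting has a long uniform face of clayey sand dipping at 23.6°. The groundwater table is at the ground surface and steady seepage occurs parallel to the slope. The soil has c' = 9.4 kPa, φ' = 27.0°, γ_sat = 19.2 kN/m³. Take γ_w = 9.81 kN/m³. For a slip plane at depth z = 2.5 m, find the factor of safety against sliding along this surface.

FS = 1.10

With seepage parallel to the slope and the water table at the surface, the effective normal stress on the slip plane uses the buoyant unit weight γ' = γ_sat − γ_w while the driving shear stress uses γ_sat:
FS = [c' + γ' z cos²β tanφ'] / [γ_sat z sinβ cosβ]
γ' = 19.2 − 9.81 = 9.39 kN/m³
Numerator = 9.4 + 9.39·2.5·cos²23.6°·tan27.0° = 9.4 + 9.39·2.5·0.8397·0.5095 = 19.444 kPa
Denominator = 19.2·2.5·sin23.6°·cos23.6° = 19.2·2.5·0.4003·0.9164 = 17.610 kPa
FS = 19.444 / 17.610 = 1.104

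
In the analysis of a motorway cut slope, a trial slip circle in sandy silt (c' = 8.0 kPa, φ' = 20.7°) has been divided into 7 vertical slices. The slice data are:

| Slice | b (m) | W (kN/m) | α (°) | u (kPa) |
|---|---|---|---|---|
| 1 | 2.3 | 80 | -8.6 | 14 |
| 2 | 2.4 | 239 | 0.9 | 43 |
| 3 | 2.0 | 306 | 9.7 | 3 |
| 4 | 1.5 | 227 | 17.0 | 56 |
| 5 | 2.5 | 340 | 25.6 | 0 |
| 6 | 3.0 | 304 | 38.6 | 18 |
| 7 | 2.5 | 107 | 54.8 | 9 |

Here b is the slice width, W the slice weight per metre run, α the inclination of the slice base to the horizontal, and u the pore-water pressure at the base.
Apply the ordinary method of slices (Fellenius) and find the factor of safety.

Ordinary method of slices: FS = Σ[c'·Δl_i + (W_i cosα_i − u_i·Δl_i)·tanφ'] / Σ W_i sinα_i, with Δl_i = b_i / cosα_i.
Slice 1: Δl = 2.3/cos(-8.6°) = 2.326 m; N'_1 = 80·cos(-8.6°) − 14·2.326 = 46.5; c'Δl = 18.61; W sinα = -12.0
Slice 2: Δl = 2.4/cos0.9° = 2.400 m; N'_2 = 239·cos0.9° − 43·2.400 = 135.8; c'Δl = 19.20; W sinα = 3.8
Slice 3: Δl = 2.0/cos9.7° = 2.029 m; N'_3 = 306·cos9.7° − 3·2.029 = 295.5; c'Δl = 16.23; W sinα = 51.6
Slice 4: Δl = 1.5/cos17.0° = 1.569 m; N'_4 = 227·cos17.0° − 56·1.569 = 129.2; c'Δl = 12.55; W sinα = 66.4
Slice 5: Δl = 2.5/cos25.6° = 2.772 m; N'_5 = 340·cos25.6° − 0·2.772 = 306.6; c'Δl = 22.18; W sinα = 146.9
Slice 6: Δl = 3.0/cos38.6° = 3.839 m; N'_6 = 304·cos38.6° − 18·3.839 = 168.5; c'Δl = 30.71; W sinα = 189.7
Slice 7: Δl = 2.5/cos54.8° = 4.337 m; N'_7 = 107·cos54.8° − 9·4.337 = 22.6; c'Δl = 34.70; W sinα = 87.4
Σc'Δl = 154.2 kN/m; ΣN' = 1104.8 kN/m; ΣW sinα = 533.7 kN/m
Resisting = 154.2 + 1104.8·tan20.7° = 154.2 + 417.5 = 571.7 kN/m
FS = 571.7 / 533.7 = 1.071

FS = 1.07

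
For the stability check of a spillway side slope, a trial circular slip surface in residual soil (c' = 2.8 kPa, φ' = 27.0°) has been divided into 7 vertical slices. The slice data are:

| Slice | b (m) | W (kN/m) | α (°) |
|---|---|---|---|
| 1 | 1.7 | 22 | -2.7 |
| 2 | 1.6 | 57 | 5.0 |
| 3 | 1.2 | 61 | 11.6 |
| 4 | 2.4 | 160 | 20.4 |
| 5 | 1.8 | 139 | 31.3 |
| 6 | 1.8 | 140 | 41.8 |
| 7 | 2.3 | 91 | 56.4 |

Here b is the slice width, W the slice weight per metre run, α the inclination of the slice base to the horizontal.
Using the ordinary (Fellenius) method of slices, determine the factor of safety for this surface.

FS = 1.05

Ordinary method of slices: FS = Σ[c'·Δl_i + (W_i cosα_i)·tanφ'] / Σ W_i sinα_i, with Δl_i = b_i / cosα_i.
Slice 1: Δl = 1.7/cos(-2.7°) = 1.702 m; N'_1 = 22·cos(-2.7°) = 22.0; c'Δl = 4.77; W sinα = -1.0
Slice 2: Δl = 1.6/cos5.0° = 1.606 m; N'_2 = 57·cos5.0° = 56.8; c'Δl = 4.50; W sinα = 5.0
Slice 3: Δl = 1.2/cos11.6° = 1.225 m; N'_3 = 61·cos11.6° = 59.8; c'Δl = 3.43; W sinα = 12.3
Slice 4: Δl = 2.4/cos20.4° = 2.561 m; N'_4 = 160·cos20.4° = 150.0; c'Δl = 7.17; W sinα = 55.8
Slice 5: Δl = 1.8/cos31.3° = 2.107 m; N'_5 = 139·cos31.3° = 118.8; c'Δl = 5.90; W sinα = 72.2
Slice 6: Δl = 1.8/cos41.8° = 2.415 m; N'_6 = 140·cos41.8° = 104.4; c'Δl = 6.76; W sinα = 93.3
Slice 7: Δl = 2.3/cos56.4° = 4.156 m; N'_7 = 91·cos56.4° = 50.4; c'Δl = 11.64; W sinα = 75.8
Σc'Δl = 44.2 kN/m; ΣN' = 562.0 kN/m; ΣW sinα = 313.3 kN/m
Resisting = 44.2 + 562.0·tan27.0° = 44.2 + 286.3 = 330.5 kN/m
FS = 330.5 / 313.3 = 1.055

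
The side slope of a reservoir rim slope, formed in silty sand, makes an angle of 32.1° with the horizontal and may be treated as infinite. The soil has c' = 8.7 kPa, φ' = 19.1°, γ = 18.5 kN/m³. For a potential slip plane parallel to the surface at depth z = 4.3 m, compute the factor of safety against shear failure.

For an infinite slope with a slip plane parallel to the surface (no pore pressure): FS = [c' + γz cos²β tanφ'] / [γz sinβ cosβ].
γz = 18.5·4.3 = 79.55 kN/m²
Numerator = 8.7 + 79.55·cos²32.1°·tan19.1° = 8.7 + 79.55·0.7176·0.3463 = 28.468 kPa
Denominator = 79.55·sin32.1°·cos32.1° = 79.55·0.5314·0.8471 = 35.810 kPa
FS = 28.468 / 35.810 = 0.795

FS = 0.79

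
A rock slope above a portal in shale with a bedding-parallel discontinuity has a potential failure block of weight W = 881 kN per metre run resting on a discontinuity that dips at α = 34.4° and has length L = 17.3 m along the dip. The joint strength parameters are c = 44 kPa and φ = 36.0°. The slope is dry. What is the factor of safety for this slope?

Resolving the block weight along and normal to the plane and applying the Mohr–Coulomb strength on the joint:
N' = W cosα = 881·cos34.4° = 726.9 kN/m
Driving force T = W sinα = 881·sin34.4° = 497.7 kN/m
Resisting force R = c·L + N'·tanφ = 44·17.3 + 726.9·tan36.0° = 761.2 + 528.1 = 1289.3 kN/m
FS = R / T = 1289.3 / 497.7 = 2.590

FS = 2.59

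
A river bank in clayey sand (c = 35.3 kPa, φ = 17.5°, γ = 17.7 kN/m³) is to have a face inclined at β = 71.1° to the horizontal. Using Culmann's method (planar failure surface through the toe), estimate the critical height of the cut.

H_c = 17.70 m

Culmann's analysis gives the critical failure plane at α_cr = (β + φ)/2 = (71.1 + 17.5)/2 = 44.3°, and the critical height
H_c = (4c/γ) · sinβ cosφ / [1 − cos(β − φ)]
    = (4·35.3/17.7) · sin71.1°·cos17.5° / [1 − cos(53.6°)]
    = 7.977 · 0.9461·0.9537 / [1 − 0.5934]
    = 7.977 · 0.9023 / 0.4066
    = 17.70 m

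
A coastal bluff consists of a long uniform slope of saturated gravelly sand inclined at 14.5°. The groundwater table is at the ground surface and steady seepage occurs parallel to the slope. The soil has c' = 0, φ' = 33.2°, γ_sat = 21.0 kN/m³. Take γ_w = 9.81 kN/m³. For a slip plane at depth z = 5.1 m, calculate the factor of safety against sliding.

FS = 1.35

With seepage parallel to the slope and the water table at the surface, the effective normal stress on the slip plane uses the buoyant unit weight γ' = γ_sat − γ_w while the driving shear stress uses γ_sat:
FS = [c' + γ' z cos²β tanφ'] / [γ_sat z sinβ cosβ]
(For c' = 0 this reduces to FS = (γ'/γ_sat)·tanφ'/tanβ.)
γ' = 21.0 − 9.81 = 11.19 kN/m³
Numerator = 0.0 + 11.19·5.1·cos²14.5°·tan33.2° = 0.0 + 11.19·5.1·0.9373·0.6544 = 35.004 kPa
Denominator = 21.0·5.1·sin14.5°·cos14.5° = 21.0·5.1·0.2504·0.9681 = 25.962 kPa
FS = 35.004 / 25.962 = 1.348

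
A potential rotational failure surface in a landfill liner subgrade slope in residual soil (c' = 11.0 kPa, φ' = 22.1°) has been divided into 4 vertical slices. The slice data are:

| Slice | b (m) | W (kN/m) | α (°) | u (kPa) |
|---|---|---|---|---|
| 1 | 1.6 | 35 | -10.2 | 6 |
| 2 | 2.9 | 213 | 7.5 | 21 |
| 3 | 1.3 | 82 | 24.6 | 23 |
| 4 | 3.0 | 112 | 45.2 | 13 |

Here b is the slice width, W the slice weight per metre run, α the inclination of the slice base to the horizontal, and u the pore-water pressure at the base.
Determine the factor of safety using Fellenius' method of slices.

FS = 1.55

Ordinary method of slices: FS = Σ[c'·Δl_i + (W_i cosα_i − u_i·Δl_i)·tanφ'] / Σ W_i sinα_i, with Δl_i = b_i / cosα_i.
Slice 1: Δl = 1.6/cos(-10.2°) = 1.626 m; N'_1 = 35·cos(-10.2°) − 6·1.626 = 24.7; c'Δl = 17.88; W sinα = -6.2
Slice 2: Δl = 2.9/cos7.5° = 2.925 m; N'_2 = 213·cos7.5° − 21·2.925 = 149.8; c'Δl = 32.18; W sinα = 27.8
Slice 3: Δl = 1.3/cos24.6° = 1.430 m; N'_3 = 82·cos24.6° − 23·1.430 = 41.7; c'Δl = 15.73; W sinα = 34.1
Slice 4: Δl = 3.0/cos45.2° = 4.258 m; N'_4 = 112·cos45.2° − 13·4.258 = 23.6; c'Δl = 46.83; W sinα = 79.5
Σc'Δl = 112.6 kN/m; ΣN' = 239.7 kN/m; ΣW sinα = 135.2 kN/m
Resisting = 112.6 + 239.7·tan22.1° = 112.6 + 97.3 = 209.9 kN/m
FS = 209.9 / 135.2 = 1.553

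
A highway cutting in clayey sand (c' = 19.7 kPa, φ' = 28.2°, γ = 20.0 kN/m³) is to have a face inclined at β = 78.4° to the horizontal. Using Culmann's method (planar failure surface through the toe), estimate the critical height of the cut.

Culmann's analysis gives the critical failure plane at α_cr = (β + φ')/2 = (78.4 + 28.2)/2 = 53.3°, and the critical height
H_c = (4c'/γ) · sinβ cosφ' / [1 − cos(β − φ')]
    = (4·19.7/20.0) · sin78.4°·cos28.2° / [1 − cos(50.2°)]
    = 3.940 · 0.9796·0.8813 / [1 − 0.6401]
    = 3.940 · 0.8633 / 0.3599
    = 9.45 m

H_c = 9.45 m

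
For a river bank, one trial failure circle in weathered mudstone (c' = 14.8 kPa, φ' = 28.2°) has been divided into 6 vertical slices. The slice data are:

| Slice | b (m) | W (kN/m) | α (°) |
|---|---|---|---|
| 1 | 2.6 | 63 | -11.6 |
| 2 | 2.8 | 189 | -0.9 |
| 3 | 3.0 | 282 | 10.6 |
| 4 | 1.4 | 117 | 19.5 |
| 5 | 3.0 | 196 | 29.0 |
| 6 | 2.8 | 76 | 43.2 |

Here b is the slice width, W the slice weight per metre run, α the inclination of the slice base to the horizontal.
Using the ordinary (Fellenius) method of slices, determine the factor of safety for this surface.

FS = 3.24

Ordinary method of slices: FS = Σ[c'·Δl_i + (W_i cosα_i)·tanφ'] / Σ W_i sinα_i, with Δl_i = b_i / cosα_i.
Slice 1: Δl = 2.6/cos(-11.6°) = 2.654 m; N'_1 = 63·cos(-11.6°) = 61.7; c'Δl = 39.28; W sinα = -12.7
Slice 2: Δl = 2.8/cos(-0.9°) = 2.800 m; N'_2 = 189·cos(-0.9°) = 189.0; c'Δl = 41.45; W sinα = -3.0
Slice 3: Δl = 3.0/cos10.6° = 3.052 m; N'_3 = 282·cos10.6° = 277.2; c'Δl = 45.17; W sinα = 51.9
Slice 4: Δl = 1.4/cos19.5° = 1.485 m; N'_4 = 117·cos19.5° = 110.3; c'Δl = 21.98; W sinα = 39.1
Slice 5: Δl = 3.0/cos29.0° = 3.430 m; N'_5 = 196·cos29.0° = 171.4; c'Δl = 50.76; W sinα = 95.0
Slice 6: Δl = 2.8/cos43.2° = 3.841 m; N'_6 = 76·cos43.2° = 55.4; c'Δl = 56.85; W sinα = 52.0
Σc'Δl = 255.5 kN/m; ΣN' = 865.0 kN/m; ΣW sinα = 222.3 kN/m
Resisting = 255.5 + 865.0·tan28.2° = 255.5 + 463.8 = 719.3 kN/m
FS = 719.3 / 222.3 = 3.235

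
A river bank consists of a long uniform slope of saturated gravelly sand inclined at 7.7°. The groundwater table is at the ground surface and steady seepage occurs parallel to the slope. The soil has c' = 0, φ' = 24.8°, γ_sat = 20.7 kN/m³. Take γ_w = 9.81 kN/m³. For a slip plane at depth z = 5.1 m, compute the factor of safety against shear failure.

FS = 1.80

With seepage parallel to the slope and the water table at the surface, the effective normal stress on the slip plane uses the buoyant unit weight γ' = γ_sat − γ_w while the driving shear stress uses γ_sat:
FS = [c' + γ' z cos²β tanφ'] / [γ_sat z sinβ cosβ]
(For c' = 0 this reduces to FS = (γ'/γ_sat)·tanφ'/tanβ.)
γ' = 20.7 − 9.81 = 10.89 kN/m³
Numerator = 0.0 + 10.89·5.1·cos²7.7°·tan24.8° = 0.0 + 10.89·5.1·0.9820·0.4621 = 25.202 kPa
Denominator = 20.7·5.1·sin7.7°·cos7.7° = 20.7·5.1·0.1340·0.9910 = 14.017 kPa
FS = 25.202 / 14.017 = 1.798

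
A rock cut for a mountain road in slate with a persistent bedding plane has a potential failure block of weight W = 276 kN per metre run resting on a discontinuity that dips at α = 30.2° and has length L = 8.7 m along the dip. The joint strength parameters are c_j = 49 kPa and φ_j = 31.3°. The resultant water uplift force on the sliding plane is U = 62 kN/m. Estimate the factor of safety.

Resolving the block weight along and normal to the plane and applying the Mohr–Coulomb strength on the joint:
N' = W cosα − U = 276·cos30.2° − 62 = 176.5 kN/m
Driving force T = W sinα = 276·sin30.2° = 138.8 kN/m
Resisting force R = c_j·L + N'·tanφ_j = 49·8.7 + 176.5·tan31.3° = 426.3 + 107.3 = 533.6 kN/m
FS = R / T = 533.6 / 138.8 = 3.844

FS = 3.84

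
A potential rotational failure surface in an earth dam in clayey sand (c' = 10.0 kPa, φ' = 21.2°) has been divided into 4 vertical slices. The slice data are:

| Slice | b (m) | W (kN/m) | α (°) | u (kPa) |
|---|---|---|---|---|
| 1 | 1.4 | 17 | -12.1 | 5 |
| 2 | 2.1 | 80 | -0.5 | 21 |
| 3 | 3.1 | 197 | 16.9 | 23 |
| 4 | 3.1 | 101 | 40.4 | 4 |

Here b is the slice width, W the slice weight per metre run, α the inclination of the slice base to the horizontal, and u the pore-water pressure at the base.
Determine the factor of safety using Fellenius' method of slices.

Ordinary method of slices: FS = Σ[c'·Δl_i + (W_i cosα_i − u_i·Δl_i)·tanφ'] / Σ W_i sinα_i, with Δl_i = b_i / cosα_i.
Slice 1: Δl = 1.4/cos(-12.1°) = 1.432 m; N'_1 = 17·cos(-12.1°) − 5·1.432 = 9.5; c'Δl = 14.32; W sinα = -3.6
Slice 2: Δl = 2.1/cos(-0.5°) = 2.100 m; N'_2 = 80·cos(-0.5°) − 21·2.100 = 35.9; c'Δl = 21.00; W sinα = -0.7
Slice 3: Δl = 3.1/cos16.9° = 3.240 m; N'_3 = 197·cos16.9° − 23·3.240 = 114.0; c'Δl = 32.40; W sinα = 57.3
Slice 4: Δl = 3.1/cos40.4° = 4.071 m; N'_4 = 101·cos40.4° − 4·4.071 = 60.6; c'Δl = 40.71; W sinα = 65.5
Σc'Δl = 108.4 kN/m; ΣN' = 220.0 kN/m; ΣW sinα = 118.5 kN/m
Resisting = 108.4 + 220.0·tan21.2° = 108.4 + 85.3 = 193.7 kN/m
FS = 193.7 / 118.5 = 1.635

FS = 1.64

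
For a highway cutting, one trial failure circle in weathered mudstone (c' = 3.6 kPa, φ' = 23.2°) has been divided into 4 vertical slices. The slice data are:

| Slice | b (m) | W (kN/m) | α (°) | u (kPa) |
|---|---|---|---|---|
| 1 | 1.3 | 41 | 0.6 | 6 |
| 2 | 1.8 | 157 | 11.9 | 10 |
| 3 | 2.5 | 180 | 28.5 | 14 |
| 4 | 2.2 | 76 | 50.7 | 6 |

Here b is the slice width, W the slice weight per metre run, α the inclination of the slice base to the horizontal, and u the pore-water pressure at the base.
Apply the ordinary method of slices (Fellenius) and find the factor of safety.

FS = 0.95

Ordinary method of slices: FS = Σ[c'·Δl_i + (W_i cosα_i − u_i·Δl_i)·tanφ'] / Σ W_i sinα_i, with Δl_i = b_i / cosα_i.
Slice 1: Δl = 1.3/cos0.6° = 1.300 m; N'_1 = 41·cos0.6° − 6·1.300 = 33.2; c'Δl = 4.68; W sinα = 0.4
Slice 2: Δl = 1.8/cos11.9° = 1.840 m; N'_2 = 157·cos11.9° − 10·1.840 = 135.2; c'Δl = 6.62; W sinα = 32.4
Slice 3: Δl = 2.5/cos28.5° = 2.845 m; N'_3 = 180·cos28.5° − 14·2.845 = 118.4; c'Δl = 10.24; W sinα = 85.9
Slice 4: Δl = 2.2/cos50.7° = 3.473 m; N'_4 = 76·cos50.7° − 6·3.473 = 27.3; c'Δl = 12.50; W sinα = 58.8
Σc'Δl = 34.0 kN/m; ΣN' = 314.1 kN/m; ΣW sinα = 177.5 kN/m
Resisting = 34.0 + 314.1·tan23.2° = 34.0 + 134.6 = 168.7 kN/m
FS = 168.7 / 177.5 = 0.950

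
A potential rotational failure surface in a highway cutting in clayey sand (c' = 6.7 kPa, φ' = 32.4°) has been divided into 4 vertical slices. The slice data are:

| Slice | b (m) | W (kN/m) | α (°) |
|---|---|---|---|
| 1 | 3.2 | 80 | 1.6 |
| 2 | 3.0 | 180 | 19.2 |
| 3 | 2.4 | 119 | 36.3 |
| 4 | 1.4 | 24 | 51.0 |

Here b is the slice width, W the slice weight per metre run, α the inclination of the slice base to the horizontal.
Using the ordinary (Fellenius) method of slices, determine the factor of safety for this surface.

FS = 2.04

Ordinary method of slices: FS = Σ[c'·Δl_i + (W_i cosα_i)·tanφ'] / Σ W_i sinα_i, with Δl_i = b_i / cosα_i.
Slice 1: Δl = 3.2/cos1.6° = 3.201 m; N'_1 = 80·cos1.6° = 80.0; c'Δl = 21.45; W sinα = 2.2
Slice 2: Δl = 3.0/cos19.2° = 3.177 m; N'_2 = 180·cos19.2° = 170.0; c'Δl = 21.28; W sinα = 59.2
Slice 3: Δl = 2.4/cos36.3° = 2.978 m; N'_3 = 119·cos36.3° = 95.9; c'Δl = 19.95; W sinα = 70.4
Slice 4: Δl = 1.4/cos51.0° = 2.225 m; N'_4 = 24·cos51.0° = 15.1; c'Δl = 14.90; W sinα = 18.7
Σc'Δl = 77.6 kN/m; ΣN' = 361.0 kN/m; ΣW sinα = 150.5 kN/m
Resisting = 77.6 + 361.0·tan32.4° = 77.6 + 229.1 = 306.7 kN/m
FS = 306.7 / 150.5 = 2.037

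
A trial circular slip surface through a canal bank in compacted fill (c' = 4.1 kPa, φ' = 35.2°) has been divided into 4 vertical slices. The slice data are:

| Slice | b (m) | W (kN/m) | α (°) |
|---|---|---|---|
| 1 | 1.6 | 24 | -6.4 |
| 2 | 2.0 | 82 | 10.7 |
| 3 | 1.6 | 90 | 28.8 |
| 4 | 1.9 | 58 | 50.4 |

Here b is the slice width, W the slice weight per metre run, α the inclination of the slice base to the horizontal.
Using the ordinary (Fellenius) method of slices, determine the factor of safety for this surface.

Ordinary method of slices: FS = Σ[c'·Δl_i + (W_i cosα_i)·tanφ'] / Σ W_i sinα_i, with Δl_i = b_i / cosα_i.
Slice 1: Δl = 1.6/cos(-6.4°) = 1.610 m; N'_1 = 24·cos(-6.4°) = 23.9; c'Δl = 6.60; W sinα = -2.7
Slice 2: Δl = 2.0/cos10.7° = 2.035 m; N'_2 = 82·cos10.7° = 80.6; c'Δl = 8.35; W sinα = 15.2
Slice 3: Δl = 1.6/cos28.8° = 1.826 m; N'_3 = 90·cos28.8° = 78.9; c'Δl = 7.49; W sinα = 43.4
Slice 4: Δl = 1.9/cos50.4° = 2.981 m; N'_4 = 58·cos50.4° = 37.0; c'Δl = 12.22; W sinα = 44.7
Σc'Δl = 34.7 kN/m; ΣN' = 220.3 kN/m; ΣW sinα = 100.6 kN/m
Resisting = 34.7 + 220.3·tan35.2° = 34.7 + 155.4 = 190.0 kN/m
FS = 190.0 / 100.6 = 1.889

FS = 1.89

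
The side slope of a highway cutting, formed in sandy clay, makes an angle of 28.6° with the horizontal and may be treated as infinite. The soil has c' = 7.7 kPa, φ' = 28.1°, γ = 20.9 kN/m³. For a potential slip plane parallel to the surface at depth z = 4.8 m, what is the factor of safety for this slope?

FS = 1.16

For an infinite slope with a slip plane parallel to the surface (no pore pressure): FS = [c' + γz cos²β tanφ'] / [γz sinβ cosβ].
γz = 20.9·4.8 = 100.32 kN/m²
Numerator = 7.7 + 100.32·cos²28.6°·tan28.1° = 7.7 + 100.32·0.7709·0.5340 = 48.991 kPa
Denominator = 100.32·sin28.6°·cos28.6° = 100.32·0.4787·0.8780 = 42.163 kPa
FS = 48.991 / 42.163 = 1.162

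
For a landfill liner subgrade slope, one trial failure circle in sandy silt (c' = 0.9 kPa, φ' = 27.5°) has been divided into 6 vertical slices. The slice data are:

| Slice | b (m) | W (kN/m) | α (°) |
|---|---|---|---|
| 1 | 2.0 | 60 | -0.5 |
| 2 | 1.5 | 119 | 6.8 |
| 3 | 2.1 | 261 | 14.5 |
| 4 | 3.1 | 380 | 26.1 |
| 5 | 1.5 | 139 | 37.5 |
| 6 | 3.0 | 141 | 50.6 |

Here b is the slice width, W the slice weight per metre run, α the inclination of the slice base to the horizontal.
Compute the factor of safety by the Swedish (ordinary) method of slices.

FS = 1.18

Ordinary method of slices: FS = Σ[c'·Δl_i + (W_i cosα_i)·tanφ'] / Σ W_i sinα_i, with Δl_i = b_i / cosα_i.
Slice 1: Δl = 2.0/cos(-0.5°) = 2.000 m; N'_1 = 60·cos(-0.5°) = 60.0; c'Δl = 1.80; W sinα = -0.5
Slice 2: Δl = 1.5/cos6.8° = 1.511 m; N'_2 = 119·cos6.8° = 118.2; c'Δl = 1.36; W sinα = 14.1
Slice 3: Δl = 2.1/cos14.5° = 2.169 m; N'_3 = 261·cos14.5° = 252.7; c'Δl = 1.95; W sinα = 65.3
Slice 4: Δl = 3.1/cos26.1° = 3.452 m; N'_4 = 380·cos26.1° = 341.3; c'Δl = 3.11; W sinα = 167.2
Slice 5: Δl = 1.5/cos37.5° = 1.891 m; N'_5 = 139·cos37.5° = 110.3; c'Δl = 1.70; W sinα = 84.6
Slice 6: Δl = 3.0/cos50.6° = 4.726 m; N'_6 = 141·cos50.6° = 89.5; c'Δl = 4.25; W sinα = 109.0
Σc'Δl = 14.2 kN/m; ΣN' = 971.9 kN/m; ΣW sinα = 439.7 kN/m
Resisting = 14.2 + 971.9·tan27.5° = 14.2 + 505.9 = 520.1 kN/m
FS = 520.1 / 439.7 = 1.183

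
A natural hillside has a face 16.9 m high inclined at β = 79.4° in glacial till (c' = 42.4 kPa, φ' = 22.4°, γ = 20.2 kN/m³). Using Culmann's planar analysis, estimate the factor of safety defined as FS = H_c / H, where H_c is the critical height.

FS = 0.99

H_c = (4c'/γ) · sinβ cosφ' / [1 − cos(β − φ')]
    = (4·42.4/20.2) · sin79.4°·cos22.4° / [1 − cos57.0°]
    = 8.396 · 0.9088 / 0.4554 = 16.76 m
FS = H_c / H = 16.76 / 16.9 = 0.991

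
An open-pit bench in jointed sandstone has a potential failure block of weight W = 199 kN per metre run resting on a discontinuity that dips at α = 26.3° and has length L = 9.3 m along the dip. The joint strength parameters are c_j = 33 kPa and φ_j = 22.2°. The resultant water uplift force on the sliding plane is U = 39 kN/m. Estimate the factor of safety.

FS = 4.13

Resolving the block weight along and normal to the plane and applying the Mohr–Coulomb strength on the joint:
N' = W cosα − U = 199·cos26.3° − 39 = 139.4 kN/m
Driving force T = W sinα = 199·sin26.3° = 88.2 kN/m
Resisting force R = c_j·L + N'·tanφ_j = 33·9.3 + 139.4·tan22.2° = 306.9 + 56.9 = 363.8 kN/m
FS = R / T = 363.8 / 88.2 = 4.126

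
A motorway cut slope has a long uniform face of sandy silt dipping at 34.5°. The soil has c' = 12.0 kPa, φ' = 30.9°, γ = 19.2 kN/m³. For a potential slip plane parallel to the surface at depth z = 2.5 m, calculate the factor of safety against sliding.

FS = 1.41

For an infinite slope with a slip plane parallel to the surface (no pore pressure): FS = [c' + γz cos²β tanφ'] / [γz sinβ cosβ].
γz = 19.2·2.5 = 48.00 kN/m²
Numerator = 12.0 + 48.00·cos²34.5°·tan30.9° = 12.0 + 48.00·0.6792·0.5985 = 31.511 kPa
Denominator = 48.00·sin34.5°·cos34.5° = 48.00·0.5664·0.8241 = 22.406 kPa
FS = 31.511 / 22.406 = 1.406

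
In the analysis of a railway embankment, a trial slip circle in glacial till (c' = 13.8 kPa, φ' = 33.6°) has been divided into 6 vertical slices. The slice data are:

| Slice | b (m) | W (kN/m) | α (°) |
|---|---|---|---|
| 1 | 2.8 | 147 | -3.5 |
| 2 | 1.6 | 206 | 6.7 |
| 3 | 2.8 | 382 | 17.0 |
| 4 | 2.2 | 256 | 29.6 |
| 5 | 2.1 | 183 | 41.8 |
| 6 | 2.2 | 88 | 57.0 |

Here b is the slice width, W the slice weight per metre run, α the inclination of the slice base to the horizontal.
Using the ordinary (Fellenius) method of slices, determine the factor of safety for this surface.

FS = 2.18

Ordinary method of slices: FS = Σ[c'·Δl_i + (W_i cosα_i)·tanφ'] / Σ W_i sinα_i, with Δl_i = b_i / cosα_i.
Slice 1: Δl = 2.8/cos(-3.5°) = 2.805 m; N'_1 = 147·cos(-3.5°) = 146.7; c'Δl = 38.71; W sinα = -9.0
Slice 2: Δl = 1.6/cos6.7° = 1.611 m; N'_2 = 206·cos6.7° = 204.6; c'Δl = 22.23; W sinα = 24.0
Slice 3: Δl = 2.8/cos17.0° = 2.928 m; N'_3 = 382·cos17.0° = 365.3; c'Δl = 40.41; W sinα = 111.7
Slice 4: Δl = 2.2/cos29.6° = 2.530 m; N'_4 = 256·cos29.6° = 222.6; c'Δl = 34.92; W sinα = 126.4
Slice 5: Δl = 2.1/cos41.8° = 2.817 m; N'_5 = 183·cos41.8° = 136.4; c'Δl = 38.87; W sinα = 122.0
Slice 6: Δl = 2.2/cos57.0° = 4.039 m; N'_6 = 88·cos57.0° = 47.9; c'Δl = 55.74; W sinα = 73.8
Σc'Δl = 230.9 kN/m; ΣN' = 1123.6 kN/m; ΣW sinα = 449.0 kN/m
Resisting = 230.9 + 1123.6·tan33.6° = 230.9 + 746.5 = 977.4 kN/m
FS = 977.4 / 449.0 = 2.177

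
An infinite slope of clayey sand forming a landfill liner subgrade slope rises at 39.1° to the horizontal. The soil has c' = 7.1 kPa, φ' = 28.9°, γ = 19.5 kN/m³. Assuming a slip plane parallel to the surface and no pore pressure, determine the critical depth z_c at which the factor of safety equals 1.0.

z_c = 2.32 m

Setting FS = 1.00 in FS = [c' + γz cos²β tanφ'] / [γz sinβ cosβ] and solving for z:
z = c' / [γ cosβ (FS·sinβ − cosβ·tanφ')]
  = 7.1 / [19.5·cos39.1°·(1.00·sin39.1° − cos39.1°·tan28.9°)]
  = 7.1 / [19.5·0.7760·(1.00·0.6307 − 0.7760·0.5520)]
  = 7.1 / 3.0610 = 2.319 m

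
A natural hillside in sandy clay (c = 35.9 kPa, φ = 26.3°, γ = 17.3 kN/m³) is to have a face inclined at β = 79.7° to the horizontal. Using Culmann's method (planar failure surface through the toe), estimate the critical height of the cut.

Culmann's analysis gives the critical failure plane at α_cr = (β + φ)/2 = (79.7 + 26.3)/2 = 53.0°, and the critical height
H_c = (4c/γ) · sinβ cosφ / [1 − cos(β − φ)]
    = (4·35.9/17.3) · sin79.7°·cos26.3° / [1 − cos(53.4°)]
    = 8.301 · 0.9839·0.8965 / [1 − 0.5962]
    = 8.301 · 0.8820 / 0.4038
    = 18.13 m

H_c = 18.13 m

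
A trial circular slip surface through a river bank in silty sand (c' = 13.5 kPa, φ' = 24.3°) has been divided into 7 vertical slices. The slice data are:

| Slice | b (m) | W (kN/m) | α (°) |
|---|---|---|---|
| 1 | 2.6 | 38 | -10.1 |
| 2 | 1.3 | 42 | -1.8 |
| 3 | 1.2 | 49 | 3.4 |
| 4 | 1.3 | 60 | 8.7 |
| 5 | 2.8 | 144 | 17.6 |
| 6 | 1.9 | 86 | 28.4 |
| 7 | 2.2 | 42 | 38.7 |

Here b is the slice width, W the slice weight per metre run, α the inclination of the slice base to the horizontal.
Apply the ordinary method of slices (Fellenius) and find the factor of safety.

Ordinary method of slices: FS = Σ[c'·Δl_i + (W_i cosα_i)·tanφ'] / Σ W_i sinα_i, with Δl_i = b_i / cosα_i.
Slice 1: Δl = 2.6/cos(-10.1°) = 2.641 m; N'_1 = 38·cos(-10.1°) = 37.4; c'Δl = 35.65; W sinα = -6.7
Slice 2: Δl = 1.3/cos(-1.8°) = 1.301 m; N'_2 = 42·cos(-1.8°) = 42.0; c'Δl = 17.56; W sinα = -1.3
Slice 3: Δl = 1.2/cos3.4° = 1.202 m; N'_3 = 49·cos3.4° = 48.9; c'Δl = 16.23; W sinα = 2.9
Slice 4: Δl = 1.3/cos8.7° = 1.315 m; N'_4 = 60·cos8.7° = 59.3; c'Δl = 17.75; W sinα = 9.1
Slice 5: Δl = 2.8/cos17.6° = 2.938 m; N'_5 = 144·cos17.6° = 137.3; c'Δl = 39.66; W sinα = 43.5
Slice 6: Δl = 1.9/cos28.4° = 2.160 m; N'_6 = 86·cos28.4° = 75.6; c'Δl = 29.16; W sinα = 40.9
Slice 7: Δl = 2.2/cos38.7° = 2.819 m; N'_7 = 42·cos38.7° = 32.8; c'Δl = 38.06; W sinα = 26.3
Σc'Δl = 194.1 kN/m; ΣN' = 433.3 kN/m; ΣW sinα = 114.7 kN/m
Resisting = 194.1 + 433.3·tan24.3° = 194.1 + 195.6 = 389.7 kN/m
FS = 389.7 / 114.7 = 3.398

FS = 3.40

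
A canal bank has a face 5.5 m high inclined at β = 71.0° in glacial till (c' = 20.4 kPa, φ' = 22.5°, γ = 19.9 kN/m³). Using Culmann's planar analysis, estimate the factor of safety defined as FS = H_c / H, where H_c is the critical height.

FS = 1.93

H_c = (4c'/γ) · sinβ cosφ' / [1 − cos(β − φ')]
    = (4·20.4/19.9) · sin71.0°·cos22.5° / [1 − cos48.5°]
    = 4.101 · 0.8735 / 0.3374 = 10.62 m
FS = H_c / H = 10.62 / 5.5 = 1.930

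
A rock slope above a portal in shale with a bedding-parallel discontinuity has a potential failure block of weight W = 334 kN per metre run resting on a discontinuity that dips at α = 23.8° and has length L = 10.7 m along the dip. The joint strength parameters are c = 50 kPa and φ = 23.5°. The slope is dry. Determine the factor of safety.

Resolving the block weight along and normal to the plane and applying the Mohr–Coulomb strength on the joint:
N' = W cosα = 334·cos23.8° = 305.6 kN/m
Driving force T = W sinα = 334·sin23.8° = 134.8 kN/m
Resisting force R = c·L + N'·tanφ = 50·10.7 + 305.6·tan23.5° = 535.0 + 132.9 = 667.9 kN/m
FS = R / T = 667.9 / 134.8 = 4.955

FS = 4.96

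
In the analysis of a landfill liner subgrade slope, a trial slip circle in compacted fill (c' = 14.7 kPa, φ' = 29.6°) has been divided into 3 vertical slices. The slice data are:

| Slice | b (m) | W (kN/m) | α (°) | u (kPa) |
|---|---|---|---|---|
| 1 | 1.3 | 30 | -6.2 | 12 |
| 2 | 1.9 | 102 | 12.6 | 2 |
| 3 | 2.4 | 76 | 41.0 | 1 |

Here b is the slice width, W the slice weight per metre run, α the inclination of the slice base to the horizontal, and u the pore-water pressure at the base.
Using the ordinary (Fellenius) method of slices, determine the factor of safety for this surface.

Ordinary method of slices: FS = Σ[c'·Δl_i + (W_i cosα_i − u_i·Δl_i)·tanφ'] / Σ W_i sinα_i, with Δl_i = b_i / cosα_i.
Slice 1: Δl = 1.3/cos(-6.2°) = 1.308 m; N'_1 = 30·cos(-6.2°) − 12·1.308 = 14.1; c'Δl = 19.22; W sinα = -3.2
Slice 2: Δl = 1.9/cos12.6° = 1.947 m; N'_2 = 102·cos12.6° − 2·1.947 = 95.6; c'Δl = 28.62; W sinα = 22.3
Slice 3: Δl = 2.4/cos41.0° = 3.180 m; N'_3 = 76·cos41.0° − 1·3.180 = 54.2; c'Δl = 46.75; W sinα = 49.9
Σc'Δl = 94.6 kN/m; ΣN' = 164.0 kN/m; ΣW sinα = 68.9 kN/m
Resisting = 94.6 + 164.0·tan29.6° = 94.6 + 93.1 = 187.7 kN/m
FS = 187.7 / 68.9 = 2.726

FS = 2.73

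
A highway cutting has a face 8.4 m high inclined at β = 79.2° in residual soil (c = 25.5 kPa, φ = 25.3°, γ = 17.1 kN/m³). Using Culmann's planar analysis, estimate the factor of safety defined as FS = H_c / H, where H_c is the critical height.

H_c = (4c/γ) · sinβ cosφ / [1 − cos(β − φ)]
    = (4·25.5/17.1) · sin79.2°·cos25.3° / [1 − cos53.9°]
    = 5.965 · 0.8881 / 0.4108 = 12.89 m
FS = H_c / H = 12.89 / 8.4 = 1.535

FS = 1.54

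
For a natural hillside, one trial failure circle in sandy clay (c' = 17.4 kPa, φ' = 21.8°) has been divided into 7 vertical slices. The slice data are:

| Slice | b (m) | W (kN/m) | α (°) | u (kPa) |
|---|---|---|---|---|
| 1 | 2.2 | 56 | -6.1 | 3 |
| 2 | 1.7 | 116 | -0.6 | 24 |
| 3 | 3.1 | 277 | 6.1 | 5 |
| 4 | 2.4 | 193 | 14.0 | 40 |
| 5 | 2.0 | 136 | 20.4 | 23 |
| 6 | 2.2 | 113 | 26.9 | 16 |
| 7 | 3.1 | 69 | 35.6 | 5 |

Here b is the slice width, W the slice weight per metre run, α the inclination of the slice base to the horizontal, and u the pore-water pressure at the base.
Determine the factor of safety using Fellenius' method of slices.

FS = 2.75

Ordinary method of slices: FS = Σ[c'·Δl_i + (W_i cosα_i − u_i·Δl_i)·tanφ'] / Σ W_i sinα_i, with Δl_i = b_i / cosα_i.
Slice 1: Δl = 2.2/cos(-6.1°) = 2.213 m; N'_1 = 56·cos(-6.1°) − 3·2.213 = 49.0; c'Δl = 38.50; W sinα = -6.0
Slice 2: Δl = 1.7/cos(-0.6°) = 1.700 m; N'_2 = 116·cos(-0.6°) − 24·1.700 = 75.2; c'Δl = 29.58; W sinα = -1.2
Slice 3: Δl = 3.1/cos6.1° = 3.118 m; N'_3 = 277·cos6.1° − 5·3.118 = 259.8; c'Δl = 54.25; W sinα = 29.4
Slice 4: Δl = 2.4/cos14.0° = 2.473 m; N'_4 = 193·cos14.0° − 40·2.473 = 88.3; c'Δl = 43.04; W sinα = 46.7
Slice 5: Δl = 2.0/cos20.4° = 2.134 m; N'_5 = 136·cos20.4° − 23·2.134 = 78.4; c'Δl = 37.13; W sinα = 47.4
Slice 6: Δl = 2.2/cos26.9° = 2.467 m; N'_6 = 113·cos26.9° − 16·2.467 = 61.3; c'Δl = 42.92; W sinα = 51.1
Slice 7: Δl = 3.1/cos35.6° = 3.813 m; N'_7 = 69·cos35.6° − 5·3.813 = 37.0; c'Δl = 66.34; W sinα = 40.2
Σc'Δl = 311.8 kN/m; ΣN' = 649.1 kN/m; ΣW sinα = 207.7 kN/m
Resisting = 311.8 + 649.1·tan21.8° = 311.8 + 259.6 = 571.4 kN/m
FS = 571.4 / 207.7 = 2.752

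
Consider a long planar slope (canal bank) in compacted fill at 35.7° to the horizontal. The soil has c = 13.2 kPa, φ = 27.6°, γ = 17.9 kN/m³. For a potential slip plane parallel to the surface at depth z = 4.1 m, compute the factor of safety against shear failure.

FS = 1.11

For an infinite slope with a slip plane parallel to the surface (no pore pressure): FS = [c + γz cos²β tanφ] / [γz sinβ cosβ].
γz = 17.9·4.1 = 73.39 kN/m²
Numerator = 13.2 + 73.39·cos²35.7°·tan27.6° = 13.2 + 73.39·0.6595·0.5228 = 38.502 kPa
Denominator = 73.39·sin35.7°·cos35.7° = 73.39·0.5835·0.8121 = 34.778 kPa
FS = 38.502 / 34.778 = 1.107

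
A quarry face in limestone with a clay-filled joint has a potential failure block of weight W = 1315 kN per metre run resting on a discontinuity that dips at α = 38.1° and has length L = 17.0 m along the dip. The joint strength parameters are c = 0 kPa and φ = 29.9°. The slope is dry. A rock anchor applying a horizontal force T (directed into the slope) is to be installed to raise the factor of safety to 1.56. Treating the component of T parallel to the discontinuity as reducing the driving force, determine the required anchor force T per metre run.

T = 424 kN/m

Resolving forces along and normal to the sliding plane, with the horizontal anchor force T adding T·sinα to the effective normal force and T·cosα acting up the plane against the driving force:
FS = [cL + (W cosα + T sinα) tanφ] / [W sinα − T cosα]
Without the anchor: N' = 1034.8 kN/m, driving T_d = 811.4 kN/m, resisting R = 0·17.0 + 1034.8·tan29.9° = 595.0 kN/m, FS = 0.73.
Setting FS = 1.56 and solving for T:
1.56·(811.4 − T cos38.1°) = 595.0 + T sin38.1°·tan29.9°
T·(sin38.1°·tan29.9° + 1.56·cos38.1°) = 1.56·811.4 − 595.0
T·(0.6170·0.5750 + 1.56·0.7869) = 1265.8 − 595.0 = 670.7
T·1.5824 = 670.7
T = 423.9 kN/m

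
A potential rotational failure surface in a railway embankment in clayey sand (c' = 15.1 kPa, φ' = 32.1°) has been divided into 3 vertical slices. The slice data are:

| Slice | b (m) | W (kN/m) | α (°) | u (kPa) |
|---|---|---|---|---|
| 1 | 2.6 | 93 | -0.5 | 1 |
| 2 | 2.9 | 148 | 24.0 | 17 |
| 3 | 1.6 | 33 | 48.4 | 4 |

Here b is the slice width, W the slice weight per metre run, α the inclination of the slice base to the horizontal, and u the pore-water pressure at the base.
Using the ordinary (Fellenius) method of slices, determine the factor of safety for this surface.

FS = 2.84

Ordinary method of slices: FS = Σ[c'·Δl_i + (W_i cosα_i − u_i·Δl_i)·tanφ'] / Σ W_i sinα_i, with Δl_i = b_i / cosα_i.
Slice 1: Δl = 2.6/cos(-0.5°) = 2.600 m; N'_1 = 93·cos(-0.5°) − 1·2.600 = 90.4; c'Δl = 39.26; W sinα = -0.8
Slice 2: Δl = 2.9/cos24.0° = 3.174 m; N'_2 = 148·cos24.0° − 17·3.174 = 81.2; c'Δl = 47.93; W sinα = 60.2
Slice 3: Δl = 1.6/cos48.4° = 2.410 m; N'_3 = 33·cos48.4° − 4·2.410 = 12.3; c'Δl = 36.39; W sinα = 24.7
Σc'Δl = 123.6 kN/m; ΣN' = 183.9 kN/m; ΣW sinα = 84.1 kN/m
Resisting = 123.6 + 183.9·tan32.1° = 123.6 + 115.4 = 238.9 kN/m
FS = 238.9 / 84.1 = 2.843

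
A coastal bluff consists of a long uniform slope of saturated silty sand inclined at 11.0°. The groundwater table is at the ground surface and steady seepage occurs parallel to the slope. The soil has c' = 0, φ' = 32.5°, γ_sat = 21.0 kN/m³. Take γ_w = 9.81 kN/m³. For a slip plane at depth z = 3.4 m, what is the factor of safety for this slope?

FS = 1.75

With seepage parallel to the slope and the water table at the surface, the effective normal stress on the slip plane uses the buoyant unit weight γ' = γ_sat − γ_w while the driving shear stress uses γ_sat:
FS = [c' + γ' z cos²β tanφ'] / [γ_sat z sinβ cosβ]
(For c' = 0 this reduces to FS = (γ'/γ_sat)·tanφ'/tanβ.)
γ' = 21.0 − 9.81 = 11.19 kN/m³
Numerator = 0.0 + 11.19·3.4·cos²11.0°·tan32.5° = 0.0 + 11.19·3.4·0.9636·0.6371 = 23.356 kPa
Denominator = 21.0·3.4·sin11.0°·cos11.0° = 21.0·3.4·0.1908·0.9816 = 13.373 kPa
FS = 23.356 / 13.373 = 1.746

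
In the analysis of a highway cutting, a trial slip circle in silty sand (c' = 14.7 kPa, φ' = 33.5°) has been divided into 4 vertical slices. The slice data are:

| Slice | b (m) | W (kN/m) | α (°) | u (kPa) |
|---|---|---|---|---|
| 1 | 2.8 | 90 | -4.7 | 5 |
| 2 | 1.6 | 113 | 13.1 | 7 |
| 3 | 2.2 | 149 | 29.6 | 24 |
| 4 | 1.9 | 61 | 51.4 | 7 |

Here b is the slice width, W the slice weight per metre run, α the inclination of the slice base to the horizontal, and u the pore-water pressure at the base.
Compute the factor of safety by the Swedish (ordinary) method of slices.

Ordinary method of slices: FS = Σ[c'·Δl_i + (W_i cosα_i − u_i·Δl_i)·tanφ'] / Σ W_i sinα_i, with Δl_i = b_i / cosα_i.
Slice 1: Δl = 2.8/cos(-4.7°) = 2.809 m; N'_1 = 90·cos(-4.7°) − 5·2.809 = 75.7; c'Δl = 41.30; W sinα = -7.4
Slice 2: Δl = 1.6/cos13.1° = 1.643 m; N'_2 = 113·cos13.1° − 7·1.643 = 98.6; c'Δl = 24.15; W sinα = 25.6
Slice 3: Δl = 2.2/cos29.6° = 2.530 m; N'_3 = 149·cos29.6° − 24·2.530 = 68.8; c'Δl = 37.19; W sinα = 73.6
Slice 4: Δl = 1.9/cos51.4° = 3.045 m; N'_4 = 61·cos51.4° − 7·3.045 = 16.7; c'Δl = 44.77; W sinα = 47.7
Σc'Δl = 147.4 kN/m; ΣN' = 259.8 kN/m; ΣW sinα = 139.5 kN/m
Resisting = 147.4 + 259.8·tan33.5° = 147.4 + 171.9 = 319.4 kN/m
FS = 319.4 / 139.5 = 2.289

FS = 2.29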